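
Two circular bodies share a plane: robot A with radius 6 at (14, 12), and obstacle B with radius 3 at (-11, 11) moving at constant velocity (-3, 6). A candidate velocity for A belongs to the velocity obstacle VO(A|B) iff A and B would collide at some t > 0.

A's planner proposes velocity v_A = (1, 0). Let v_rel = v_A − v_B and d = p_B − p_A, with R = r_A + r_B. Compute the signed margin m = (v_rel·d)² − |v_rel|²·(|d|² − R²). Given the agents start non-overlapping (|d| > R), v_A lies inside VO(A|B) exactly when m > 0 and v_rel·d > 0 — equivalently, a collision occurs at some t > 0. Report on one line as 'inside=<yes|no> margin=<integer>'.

d = (-25, -1),  |d|² = 626;  R = 6+3 = 9,  c = 626−9² = 545
v_rel = (4, -6),  |v_rel|² = 52;  v_rel·d = (4)·(-25) + (-6)·(-1) = -94
52·t² + 188·t + 545 = 0  ⇒  m = (-94)² − 52·545 = -19504
m = -19504 < 0,  v_rel·d = -94 < 0  ⇒  outside

inside=no margin=-19504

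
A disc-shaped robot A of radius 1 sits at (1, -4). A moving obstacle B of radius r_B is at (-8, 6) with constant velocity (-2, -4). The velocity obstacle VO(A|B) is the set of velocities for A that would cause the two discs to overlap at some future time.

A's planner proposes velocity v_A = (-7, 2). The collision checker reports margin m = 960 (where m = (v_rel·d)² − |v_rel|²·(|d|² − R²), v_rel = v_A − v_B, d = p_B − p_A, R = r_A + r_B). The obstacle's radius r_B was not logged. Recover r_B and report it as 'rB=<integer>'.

m = 960
d = (-9, 10);  v_rel = (-5, 6),  |v_rel|² = 61
v_rel×d = (-5)·(10) − (6)·(-9) = 4
since m = R²·61 − 4²:  R² = (16 + 960) / 61 = 16
R = √16 = 4  ⇒  r_B = 4 − 1 = 3

rB=3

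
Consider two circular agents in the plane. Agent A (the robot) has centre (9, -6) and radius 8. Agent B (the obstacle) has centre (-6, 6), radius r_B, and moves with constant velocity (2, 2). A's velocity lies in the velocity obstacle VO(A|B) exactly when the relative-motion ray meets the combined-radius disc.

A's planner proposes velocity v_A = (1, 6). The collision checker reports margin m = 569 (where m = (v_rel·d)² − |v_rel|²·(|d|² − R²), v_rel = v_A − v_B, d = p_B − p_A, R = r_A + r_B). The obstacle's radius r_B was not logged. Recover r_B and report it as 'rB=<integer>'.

m = 569
d = (-15, 12);  v_rel = (-1, 4),  |v_rel|² = 17
v_rel×d = (-1)·(12) − (4)·(-15) = 48
since m = R²·17 − 48²:  R² = (2304 + 569) / 17 = 169
R = √169 = 13  ⇒  r_B = 13 − 8 = 5

rB=5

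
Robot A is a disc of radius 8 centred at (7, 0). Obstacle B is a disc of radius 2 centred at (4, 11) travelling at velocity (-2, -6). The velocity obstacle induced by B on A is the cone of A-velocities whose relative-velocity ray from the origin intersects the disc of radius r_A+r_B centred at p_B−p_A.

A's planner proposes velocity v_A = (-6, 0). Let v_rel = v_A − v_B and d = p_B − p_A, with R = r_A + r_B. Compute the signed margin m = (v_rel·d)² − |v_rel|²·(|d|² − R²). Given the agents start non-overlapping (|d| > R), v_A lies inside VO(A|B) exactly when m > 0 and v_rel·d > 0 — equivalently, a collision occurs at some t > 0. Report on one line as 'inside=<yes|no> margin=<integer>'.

d = (-3, 11),  |d|² = 130;  R = 8+2 = 10,  c = 130−10² = 30
v_rel = (-4, 6),  |v_rel|² = 52;  v_rel·d = (-4)·(-3) + (6)·(11) = 78
52·t² − 156·t + 30 = 0  ⇒  m = 78² − 52·30 = 4524
m = 4524 > 0,  v_rel·d = 78 > 0  ⇒  inside

inside=yes margin=4524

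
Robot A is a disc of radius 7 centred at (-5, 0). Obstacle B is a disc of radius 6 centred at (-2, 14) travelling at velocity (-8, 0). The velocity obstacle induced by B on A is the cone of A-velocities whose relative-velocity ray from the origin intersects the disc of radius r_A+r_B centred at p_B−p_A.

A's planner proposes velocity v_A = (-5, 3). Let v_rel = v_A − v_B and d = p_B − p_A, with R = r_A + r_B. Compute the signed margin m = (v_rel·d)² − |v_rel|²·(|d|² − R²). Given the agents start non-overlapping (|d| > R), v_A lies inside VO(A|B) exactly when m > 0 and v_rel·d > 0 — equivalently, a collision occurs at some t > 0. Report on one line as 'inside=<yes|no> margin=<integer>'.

d = (3, 14),  |d|² = 205;  R = 7+6 = 13,  c = 205−13² = 36
v_rel = (3, 3),  |v_rel|² = 18;  v_rel·d = (3)·(3) + (3)·(14) = 51
18·t² − 102·t + 36 = 0  ⇒  m = 51² − 18·36 = 1953
m = 1953 > 0,  v_rel·d = 51 > 0  ⇒  inside

inside=yes margin=1953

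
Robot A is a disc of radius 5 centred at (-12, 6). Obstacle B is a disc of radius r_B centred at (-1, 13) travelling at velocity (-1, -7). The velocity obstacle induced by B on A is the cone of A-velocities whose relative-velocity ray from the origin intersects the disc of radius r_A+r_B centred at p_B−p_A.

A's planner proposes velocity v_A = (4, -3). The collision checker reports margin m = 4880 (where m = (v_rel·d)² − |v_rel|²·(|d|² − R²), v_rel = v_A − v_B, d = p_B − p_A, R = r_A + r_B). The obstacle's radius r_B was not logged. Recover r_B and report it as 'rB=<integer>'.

m = 4880
d = (11, 7);  v_rel = (5, 4),  |v_rel|² = 41
v_rel×d = (5)·(7) − (4)·(11) = -9
since m = R²·41 − (-9)²:  R² = (81 + 4880) / 41 = 121
R = √121 = 11  ⇒  r_B = 11 − 5 = 6

rB=6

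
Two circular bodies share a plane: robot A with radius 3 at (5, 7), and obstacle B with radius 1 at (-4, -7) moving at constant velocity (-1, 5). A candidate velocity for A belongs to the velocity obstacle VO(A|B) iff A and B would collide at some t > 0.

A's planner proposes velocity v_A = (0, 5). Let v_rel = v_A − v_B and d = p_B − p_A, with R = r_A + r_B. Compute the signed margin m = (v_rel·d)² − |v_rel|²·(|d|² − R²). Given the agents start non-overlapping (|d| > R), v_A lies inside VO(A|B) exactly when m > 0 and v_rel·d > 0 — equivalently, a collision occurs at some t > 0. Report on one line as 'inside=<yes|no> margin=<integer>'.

d = (-9, -14),  |d|² = 277;  R = 3+1 = 4,  c = 277−4² = 261
v_rel = (1, 0),  |v_rel|² = 1;  v_rel·d = (1)·(-9) + (0)·(-14) = -9
1·t² + 18·t + 261 = 0  ⇒  m = (-9)² − 1·261 = -180
m = -180 < 0,  v_rel·d = -9 < 0  ⇒  outside

inside=no margin=-180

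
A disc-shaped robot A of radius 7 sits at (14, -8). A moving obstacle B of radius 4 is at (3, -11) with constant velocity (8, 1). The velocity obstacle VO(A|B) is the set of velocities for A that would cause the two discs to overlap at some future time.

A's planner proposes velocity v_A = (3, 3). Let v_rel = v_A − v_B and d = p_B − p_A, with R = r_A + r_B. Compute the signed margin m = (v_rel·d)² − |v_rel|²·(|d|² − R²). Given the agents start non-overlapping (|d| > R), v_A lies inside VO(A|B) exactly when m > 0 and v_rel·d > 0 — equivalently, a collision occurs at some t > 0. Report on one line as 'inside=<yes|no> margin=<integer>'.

d = (-11, -3),  |d|² = 130;  R = 7+4 = 11,  c = 130−11² = 9
v_rel = (-5, 2),  |v_rel|² = 29;  v_rel·d = (-5)·(-11) + (2)·(-3) = 49
29·t² − 98·t + 9 = 0  ⇒  m = 49² − 29·9 = 2140
m = 2140 > 0,  v_rel·d = 49 > 0  ⇒  inside

inside=yes margin=2140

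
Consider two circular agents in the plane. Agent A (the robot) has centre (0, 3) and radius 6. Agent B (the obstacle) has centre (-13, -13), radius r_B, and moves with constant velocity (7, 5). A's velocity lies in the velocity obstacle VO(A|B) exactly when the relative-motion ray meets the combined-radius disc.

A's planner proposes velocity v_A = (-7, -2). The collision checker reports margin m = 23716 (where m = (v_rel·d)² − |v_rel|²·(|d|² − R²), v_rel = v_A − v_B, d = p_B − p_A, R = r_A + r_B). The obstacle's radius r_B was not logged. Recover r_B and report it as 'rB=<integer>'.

m = 23716
d = (-13, -16);  v_rel = (-14, -7),  |v_rel|² = 245
v_rel×d = (-14)·(-16) − (-7)·(-13) = 133
since m = R²·245 − 133²:  R² = (17689 + 23716) / 245 = 169
R = √169 = 13  ⇒  r_B = 13 − 6 = 7

rB=7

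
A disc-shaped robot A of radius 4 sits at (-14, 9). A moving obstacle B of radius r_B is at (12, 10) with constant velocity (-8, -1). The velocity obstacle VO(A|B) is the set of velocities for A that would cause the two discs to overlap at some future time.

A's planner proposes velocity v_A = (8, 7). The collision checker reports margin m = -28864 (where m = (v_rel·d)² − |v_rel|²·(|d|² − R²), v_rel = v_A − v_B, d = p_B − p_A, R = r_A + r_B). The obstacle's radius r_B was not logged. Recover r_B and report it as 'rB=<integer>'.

m = -28864
d = (26, 1);  v_rel = (16, 8),  |v_rel|² = 320
v_rel×d = (16)·(1) − (8)·(26) = -192
since m = R²·320 − (-192)²:  R² = (36864 + -28864) / 320 = 25
R = √25 = 5  ⇒  r_B = 5 − 4 = 1

rB=1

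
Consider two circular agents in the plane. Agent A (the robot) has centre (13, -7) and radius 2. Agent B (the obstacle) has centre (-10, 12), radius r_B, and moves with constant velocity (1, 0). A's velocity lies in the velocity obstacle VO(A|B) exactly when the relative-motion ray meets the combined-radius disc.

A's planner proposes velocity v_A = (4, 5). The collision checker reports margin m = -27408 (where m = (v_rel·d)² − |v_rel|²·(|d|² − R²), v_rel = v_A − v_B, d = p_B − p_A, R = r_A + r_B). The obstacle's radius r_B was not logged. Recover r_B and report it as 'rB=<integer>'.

m = -27408
d = (-23, 19);  v_rel = (3, 5),  |v_rel|² = 34
v_rel×d = (3)·(19) − (5)·(-23) = 172
since m = R²·34 − 172²:  R² = (29584 + -27408) / 34 = 64
R = √64 = 8  ⇒  r_B = 8 − 2 = 6

rB=6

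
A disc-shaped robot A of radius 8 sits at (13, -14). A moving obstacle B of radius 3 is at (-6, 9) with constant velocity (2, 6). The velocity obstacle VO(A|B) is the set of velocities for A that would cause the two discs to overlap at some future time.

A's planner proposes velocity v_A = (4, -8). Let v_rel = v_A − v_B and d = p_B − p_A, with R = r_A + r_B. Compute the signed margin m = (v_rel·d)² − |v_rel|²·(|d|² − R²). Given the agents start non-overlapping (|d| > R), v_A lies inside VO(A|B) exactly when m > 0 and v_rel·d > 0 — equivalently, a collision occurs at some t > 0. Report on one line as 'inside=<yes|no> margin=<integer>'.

d = (-19, 23),  |d|² = 890;  R = 8+3 = 11,  c = 890−11² = 769
v_rel = (2, -14),  |v_rel|² = 200;  v_rel·d = (2)·(-19) + (-14)·(23) = -360
200·t² + 720·t + 769 = 0  ⇒  m = (-360)² − 200·769 = -24200
m = -24200 < 0,  v_rel·d = -360 < 0  ⇒  outside

inside=no margin=-24200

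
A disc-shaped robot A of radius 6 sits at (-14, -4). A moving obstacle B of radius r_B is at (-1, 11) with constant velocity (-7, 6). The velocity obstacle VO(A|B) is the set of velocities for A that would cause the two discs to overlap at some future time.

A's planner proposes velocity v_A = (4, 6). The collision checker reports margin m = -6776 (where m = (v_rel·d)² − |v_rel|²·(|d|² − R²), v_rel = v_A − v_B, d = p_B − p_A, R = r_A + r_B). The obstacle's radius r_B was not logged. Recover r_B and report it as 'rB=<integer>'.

m = -6776
d = (13, 15);  v_rel = (11, 0),  |v_rel|² = 121
v_rel×d = (11)·(15) − (0)·(13) = 165
since m = R²·121 − 165²:  R² = (27225 + -6776) / 121 = 169
R = √169 = 13  ⇒  r_B = 13 − 6 = 7

rB=7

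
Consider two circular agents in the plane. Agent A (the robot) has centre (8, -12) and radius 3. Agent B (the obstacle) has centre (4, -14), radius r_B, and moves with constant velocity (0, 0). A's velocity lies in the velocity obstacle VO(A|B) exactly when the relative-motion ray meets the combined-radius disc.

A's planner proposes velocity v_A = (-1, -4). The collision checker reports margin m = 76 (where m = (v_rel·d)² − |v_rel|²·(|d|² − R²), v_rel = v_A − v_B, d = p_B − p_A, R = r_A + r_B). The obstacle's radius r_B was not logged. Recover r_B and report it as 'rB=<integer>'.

m = 76
d = (-4, -2);  v_rel = (-1, -4),  |v_rel|² = 17
v_rel×d = (-1)·(-2) − (-4)·(-4) = -14
since m = R²·17 − (-14)²:  R² = (196 + 76) / 17 = 16
R = √16 = 4  ⇒  r_B = 4 − 3 = 1

rB=1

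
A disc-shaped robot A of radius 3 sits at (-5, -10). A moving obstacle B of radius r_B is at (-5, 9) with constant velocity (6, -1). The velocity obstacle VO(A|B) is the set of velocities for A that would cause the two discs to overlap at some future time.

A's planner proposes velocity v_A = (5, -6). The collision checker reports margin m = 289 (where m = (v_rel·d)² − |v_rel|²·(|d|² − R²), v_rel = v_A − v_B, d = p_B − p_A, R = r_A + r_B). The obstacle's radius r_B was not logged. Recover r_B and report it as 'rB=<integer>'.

m = 289
d = (0, 19);  v_rel = (-1, -5),  |v_rel|² = 26
v_rel×d = (-1)·(19) − (-5)·(0) = -19
since m = R²·26 − (-19)²:  R² = (361 + 289) / 26 = 25
R = √25 = 5  ⇒  r_B = 5 − 3 = 2

rB=2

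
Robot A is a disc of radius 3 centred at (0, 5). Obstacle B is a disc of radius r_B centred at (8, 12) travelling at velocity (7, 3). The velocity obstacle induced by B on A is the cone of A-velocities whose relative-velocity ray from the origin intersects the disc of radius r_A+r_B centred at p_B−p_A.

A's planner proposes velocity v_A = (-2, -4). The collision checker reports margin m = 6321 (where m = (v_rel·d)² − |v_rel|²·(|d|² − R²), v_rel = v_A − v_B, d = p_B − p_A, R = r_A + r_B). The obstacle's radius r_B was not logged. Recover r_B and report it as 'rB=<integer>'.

m = 6321
d = (8, 7);  v_rel = (-9, -7),  |v_rel|² = 130
v_rel×d = (-9)·(7) − (-7)·(8) = -7
since m = R²·130 − (-7)²:  R² = (49 + 6321) / 130 = 49
R = √49 = 7  ⇒  r_B = 7 − 3 = 4

rB=4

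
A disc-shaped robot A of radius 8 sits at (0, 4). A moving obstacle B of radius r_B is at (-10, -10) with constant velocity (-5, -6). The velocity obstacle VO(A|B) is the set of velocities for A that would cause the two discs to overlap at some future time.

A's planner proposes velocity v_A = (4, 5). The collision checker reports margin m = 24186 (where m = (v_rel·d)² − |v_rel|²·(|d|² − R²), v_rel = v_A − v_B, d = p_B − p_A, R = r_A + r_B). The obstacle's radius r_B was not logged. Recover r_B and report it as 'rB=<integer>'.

m = 24186
d = (-10, -14);  v_rel = (9, 11),  |v_rel|² = 202
v_rel×d = (9)·(-14) − (11)·(-10) = -16
since m = R²·202 − (-16)²:  R² = (256 + 24186) / 202 = 121
R = √121 = 11  ⇒  r_B = 11 − 8 = 3

rB=3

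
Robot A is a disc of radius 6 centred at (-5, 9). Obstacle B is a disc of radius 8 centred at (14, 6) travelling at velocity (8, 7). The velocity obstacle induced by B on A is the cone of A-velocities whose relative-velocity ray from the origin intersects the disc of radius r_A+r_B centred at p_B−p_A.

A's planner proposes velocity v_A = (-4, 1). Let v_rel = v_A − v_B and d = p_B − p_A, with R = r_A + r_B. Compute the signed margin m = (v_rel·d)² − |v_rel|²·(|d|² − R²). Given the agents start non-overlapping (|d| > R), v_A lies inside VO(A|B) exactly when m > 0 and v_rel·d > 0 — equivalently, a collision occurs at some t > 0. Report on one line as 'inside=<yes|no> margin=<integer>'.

d = (19, -3),  |d|² = 370;  R = 6+8 = 14,  c = 370−14² = 174
v_rel = (-12, -6),  |v_rel|² = 180;  v_rel·d = (-12)·(19) + (-6)·(-3) = -210
180·t² + 420·t + 174 = 0  ⇒  m = (-210)² − 180·174 = 12780
m = 12780 > 0,  v_rel·d = -210 < 0  ⇒  outside

inside=no margin=12780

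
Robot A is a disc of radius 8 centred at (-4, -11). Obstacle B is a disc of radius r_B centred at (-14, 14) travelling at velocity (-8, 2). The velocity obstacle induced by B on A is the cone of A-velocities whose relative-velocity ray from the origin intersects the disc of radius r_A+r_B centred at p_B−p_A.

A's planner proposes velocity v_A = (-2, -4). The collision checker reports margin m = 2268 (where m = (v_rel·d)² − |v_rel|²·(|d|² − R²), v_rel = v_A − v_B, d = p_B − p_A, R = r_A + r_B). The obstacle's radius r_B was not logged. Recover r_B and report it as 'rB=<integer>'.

m = 2268
d = (-10, 25);  v_rel = (6, -6),  |v_rel|² = 72
v_rel×d = (6)·(25) − (-6)·(-10) = 90
since m = R²·72 − 90²:  R² = (8100 + 2268) / 72 = 144
R = √144 = 12  ⇒  r_B = 12 − 8 = 4

rB=4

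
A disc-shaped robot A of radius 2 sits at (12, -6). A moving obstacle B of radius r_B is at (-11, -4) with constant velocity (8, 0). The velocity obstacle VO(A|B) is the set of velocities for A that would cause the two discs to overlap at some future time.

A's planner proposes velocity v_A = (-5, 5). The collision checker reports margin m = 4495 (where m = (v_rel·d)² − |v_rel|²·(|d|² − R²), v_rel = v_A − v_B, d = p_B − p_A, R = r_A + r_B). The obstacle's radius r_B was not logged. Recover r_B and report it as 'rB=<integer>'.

m = 4495
d = (-23, 2);  v_rel = (-13, 5),  |v_rel|² = 194
v_rel×d = (-13)·(2) − (5)·(-23) = 89
since m = R²·194 − 89²:  R² = (7921 + 4495) / 194 = 64
R = √64 = 8  ⇒  r_B = 8 − 2 = 6

rB=6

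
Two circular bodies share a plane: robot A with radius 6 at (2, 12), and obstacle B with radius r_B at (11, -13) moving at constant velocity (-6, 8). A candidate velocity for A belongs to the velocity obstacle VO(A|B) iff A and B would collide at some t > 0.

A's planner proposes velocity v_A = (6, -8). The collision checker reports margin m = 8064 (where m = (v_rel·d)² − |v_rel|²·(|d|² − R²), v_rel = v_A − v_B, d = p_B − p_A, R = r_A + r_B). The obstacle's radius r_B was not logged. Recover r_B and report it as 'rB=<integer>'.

m = 8064
d = (9, -25);  v_rel = (12, -16),  |v_rel|² = 400
v_rel×d = (12)·(-25) − (-16)·(9) = -156
since m = R²·400 − (-156)²:  R² = (24336 + 8064) / 400 = 81
R = √81 = 9  ⇒  r_B = 9 − 6 = 3

rB=3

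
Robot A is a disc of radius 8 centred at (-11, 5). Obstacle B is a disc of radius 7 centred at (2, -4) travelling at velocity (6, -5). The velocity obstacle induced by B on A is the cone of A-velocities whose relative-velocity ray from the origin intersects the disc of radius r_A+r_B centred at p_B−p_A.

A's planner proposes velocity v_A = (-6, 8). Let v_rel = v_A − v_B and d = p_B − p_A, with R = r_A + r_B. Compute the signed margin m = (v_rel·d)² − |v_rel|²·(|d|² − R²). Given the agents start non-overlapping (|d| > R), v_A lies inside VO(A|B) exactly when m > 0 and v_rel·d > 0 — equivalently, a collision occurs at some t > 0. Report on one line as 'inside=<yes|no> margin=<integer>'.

d = (13, -9),  |d|² = 250;  R = 8+7 = 15,  c = 250−15² = 25
v_rel = (-12, 13),  |v_rel|² = 313;  v_rel·d = (-12)·(13) + (13)·(-9) = -273
313·t² + 546·t + 25 = 0  ⇒  m = (-273)² − 313·25 = 66704
m = 66704 > 0,  v_rel·d = -273 < 0  ⇒  outside

inside=no margin=66704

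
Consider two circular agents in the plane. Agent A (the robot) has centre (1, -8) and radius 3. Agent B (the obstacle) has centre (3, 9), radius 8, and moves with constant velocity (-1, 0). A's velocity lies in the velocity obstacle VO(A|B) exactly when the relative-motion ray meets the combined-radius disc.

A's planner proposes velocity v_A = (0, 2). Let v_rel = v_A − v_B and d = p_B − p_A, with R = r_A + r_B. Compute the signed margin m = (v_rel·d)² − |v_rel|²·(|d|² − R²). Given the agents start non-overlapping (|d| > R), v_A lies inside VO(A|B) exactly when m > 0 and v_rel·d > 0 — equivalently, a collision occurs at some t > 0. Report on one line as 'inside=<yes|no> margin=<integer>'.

d = (2, 17),  |d|² = 293;  R = 3+8 = 11,  c = 293−11² = 172
v_rel = (1, 2),  |v_rel|² = 5;  v_rel·d = (1)·(2) + (2)·(17) = 36
5·t² − 72·t + 172 = 0  ⇒  m = 36² − 5·172 = 436
m = 436 > 0,  v_rel·d = 36 > 0  ⇒  inside

inside=yes margin=436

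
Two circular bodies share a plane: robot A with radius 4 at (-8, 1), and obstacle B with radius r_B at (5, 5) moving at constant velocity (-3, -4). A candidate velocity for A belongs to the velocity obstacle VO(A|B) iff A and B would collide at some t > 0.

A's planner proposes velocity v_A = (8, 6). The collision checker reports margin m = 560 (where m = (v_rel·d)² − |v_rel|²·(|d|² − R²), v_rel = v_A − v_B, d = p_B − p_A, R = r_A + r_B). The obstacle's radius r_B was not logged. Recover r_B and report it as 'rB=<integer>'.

m = 560
d = (13, 4);  v_rel = (11, 10),  |v_rel|² = 221
v_rel×d = (11)·(4) − (10)·(13) = -86
since m = R²·221 − (-86)²:  R² = (7396 + 560) / 221 = 36
R = √36 = 6  ⇒  r_B = 6 − 4 = 2

rB=2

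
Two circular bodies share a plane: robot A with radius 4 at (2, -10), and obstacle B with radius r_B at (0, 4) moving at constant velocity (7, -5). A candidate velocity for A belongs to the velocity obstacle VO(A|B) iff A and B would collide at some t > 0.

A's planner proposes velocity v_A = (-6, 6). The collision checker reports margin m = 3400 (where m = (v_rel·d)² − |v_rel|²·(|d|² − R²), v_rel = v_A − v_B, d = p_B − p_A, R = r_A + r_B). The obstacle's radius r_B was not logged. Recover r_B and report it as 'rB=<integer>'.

m = 3400
d = (-2, 14);  v_rel = (-13, 11),  |v_rel|² = 290
v_rel×d = (-13)·(14) − (11)·(-2) = -160
since m = R²·290 − (-160)²:  R² = (25600 + 3400) / 290 = 100
R = √100 = 10  ⇒  r_B = 10 − 4 = 6

rB=6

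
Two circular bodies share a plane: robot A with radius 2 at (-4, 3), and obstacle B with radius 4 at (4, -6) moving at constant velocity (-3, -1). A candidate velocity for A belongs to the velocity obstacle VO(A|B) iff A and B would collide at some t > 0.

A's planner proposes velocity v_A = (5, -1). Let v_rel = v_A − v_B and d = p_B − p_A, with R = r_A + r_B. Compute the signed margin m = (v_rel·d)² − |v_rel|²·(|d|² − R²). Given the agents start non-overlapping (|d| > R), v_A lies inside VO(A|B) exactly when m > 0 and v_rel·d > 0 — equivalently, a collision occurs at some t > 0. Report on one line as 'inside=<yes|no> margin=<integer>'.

d = (8, -9),  |d|² = 145;  R = 2+4 = 6,  c = 145−6² = 109
v_rel = (8, 0),  |v_rel|² = 64;  v_rel·d = (8)·(8) + (0)·(-9) = 64
64·t² − 128·t + 109 = 0  ⇒  m = 64² − 64·109 = -2880
m = -2880 < 0,  v_rel·d = 64 > 0  ⇒  outside

inside=no margin=-2880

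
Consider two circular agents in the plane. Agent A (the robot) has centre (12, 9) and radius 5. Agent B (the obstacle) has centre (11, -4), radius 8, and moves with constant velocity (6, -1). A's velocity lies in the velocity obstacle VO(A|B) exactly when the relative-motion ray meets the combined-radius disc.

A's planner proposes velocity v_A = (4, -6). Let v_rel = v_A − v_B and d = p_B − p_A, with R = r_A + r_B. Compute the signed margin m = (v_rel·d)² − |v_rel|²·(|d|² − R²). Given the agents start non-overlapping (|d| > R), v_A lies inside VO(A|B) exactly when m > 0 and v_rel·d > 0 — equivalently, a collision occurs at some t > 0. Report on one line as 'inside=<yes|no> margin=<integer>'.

d = (-1, -13),  |d|² = 170;  R = 5+8 = 13,  c = 170−13² = 1
v_rel = (-2, -5),  |v_rel|² = 29;  v_rel·d = (-2)·(-1) + (-5)·(-13) = 67
29·t² − 134·t + 1 = 0  ⇒  m = 67² − 29·1 = 4460
m = 4460 > 0,  v_rel·d = 67 > 0  ⇒  inside

inside=yes margin=4460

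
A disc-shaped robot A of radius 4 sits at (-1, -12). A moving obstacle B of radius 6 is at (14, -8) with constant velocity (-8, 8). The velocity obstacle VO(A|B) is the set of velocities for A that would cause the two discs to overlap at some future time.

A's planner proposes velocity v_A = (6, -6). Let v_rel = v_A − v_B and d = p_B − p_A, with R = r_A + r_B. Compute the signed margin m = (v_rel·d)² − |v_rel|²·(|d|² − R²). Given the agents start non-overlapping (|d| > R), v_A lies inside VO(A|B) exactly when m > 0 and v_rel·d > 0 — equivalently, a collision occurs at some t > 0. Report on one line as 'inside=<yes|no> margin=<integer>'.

d = (15, 4),  |d|² = 241;  R = 4+6 = 10,  c = 241−10² = 141
v_rel = (14, -14),  |v_rel|² = 392;  v_rel·d = (14)·(15) + (-14)·(4) = 154
392·t² − 308·t + 141 = 0  ⇒  m = 154² − 392·141 = -31556
m = -31556 < 0,  v_rel·d = 154 > 0  ⇒  outside

inside=no margin=-31556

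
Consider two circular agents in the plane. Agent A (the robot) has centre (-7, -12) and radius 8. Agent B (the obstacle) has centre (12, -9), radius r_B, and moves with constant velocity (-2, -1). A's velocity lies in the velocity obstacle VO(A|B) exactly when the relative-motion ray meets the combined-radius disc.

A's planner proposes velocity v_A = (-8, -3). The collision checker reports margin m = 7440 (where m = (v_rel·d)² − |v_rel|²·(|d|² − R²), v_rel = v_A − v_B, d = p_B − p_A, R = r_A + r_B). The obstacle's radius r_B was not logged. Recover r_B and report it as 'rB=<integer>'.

m = 7440
d = (19, 3);  v_rel = (-6, -2),  |v_rel|² = 40
v_rel×d = (-6)·(3) − (-2)·(19) = 20
since m = R²·40 − 20²:  R² = (400 + 7440) / 40 = 196
R = √196 = 14  ⇒  r_B = 14 − 8 = 6

rB=6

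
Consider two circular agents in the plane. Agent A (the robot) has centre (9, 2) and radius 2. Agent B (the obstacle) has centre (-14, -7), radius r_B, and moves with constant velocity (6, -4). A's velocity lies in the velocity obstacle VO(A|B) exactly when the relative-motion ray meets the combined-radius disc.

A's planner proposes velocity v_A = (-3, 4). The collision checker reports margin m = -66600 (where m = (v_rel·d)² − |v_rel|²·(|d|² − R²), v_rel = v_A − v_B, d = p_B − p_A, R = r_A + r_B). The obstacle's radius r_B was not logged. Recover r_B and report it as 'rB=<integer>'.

m = -66600
d = (-23, -9);  v_rel = (-9, 8),  |v_rel|² = 145
v_rel×d = (-9)·(-9) − (8)·(-23) = 265
since m = R²·145 − 265²:  R² = (70225 + -66600) / 145 = 25
R = √25 = 5  ⇒  r_B = 5 − 2 = 3

rB=3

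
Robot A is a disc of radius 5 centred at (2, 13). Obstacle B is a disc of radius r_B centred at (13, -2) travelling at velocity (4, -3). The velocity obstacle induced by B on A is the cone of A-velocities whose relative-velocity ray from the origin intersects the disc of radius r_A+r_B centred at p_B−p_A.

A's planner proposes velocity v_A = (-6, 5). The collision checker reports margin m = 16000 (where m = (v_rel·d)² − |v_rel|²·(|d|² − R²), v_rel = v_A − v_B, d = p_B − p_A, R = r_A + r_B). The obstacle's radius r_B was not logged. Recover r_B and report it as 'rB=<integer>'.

m = 16000
d = (11, -15);  v_rel = (-10, 8),  |v_rel|² = 164
v_rel×d = (-10)·(-15) − (8)·(11) = 62
since m = R²·164 − 62²:  R² = (3844 + 16000) / 164 = 121
R = √121 = 11  ⇒  r_B = 11 − 5 = 6

rB=6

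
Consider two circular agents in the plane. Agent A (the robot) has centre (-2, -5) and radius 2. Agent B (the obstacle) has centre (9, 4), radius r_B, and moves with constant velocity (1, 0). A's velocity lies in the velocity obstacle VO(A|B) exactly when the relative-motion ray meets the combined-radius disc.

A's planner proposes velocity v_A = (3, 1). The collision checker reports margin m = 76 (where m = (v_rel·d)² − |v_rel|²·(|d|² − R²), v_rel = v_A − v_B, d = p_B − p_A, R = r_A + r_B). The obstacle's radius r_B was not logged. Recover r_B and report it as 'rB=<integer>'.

m = 76
d = (11, 9);  v_rel = (2, 1),  |v_rel|² = 5
v_rel×d = (2)·(9) − (1)·(11) = 7
since m = R²·5 − 7²:  R² = (49 + 76) / 5 = 25
R = √25 = 5  ⇒  r_B = 5 − 2 = 3

rB=3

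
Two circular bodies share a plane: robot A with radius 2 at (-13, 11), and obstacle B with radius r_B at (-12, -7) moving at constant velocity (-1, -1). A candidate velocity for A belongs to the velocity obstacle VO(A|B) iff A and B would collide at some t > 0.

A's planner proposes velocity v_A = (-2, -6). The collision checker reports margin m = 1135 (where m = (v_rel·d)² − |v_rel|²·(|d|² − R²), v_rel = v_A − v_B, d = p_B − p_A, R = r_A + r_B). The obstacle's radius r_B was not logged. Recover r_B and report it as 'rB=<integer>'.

m = 1135
d = (1, -18);  v_rel = (-1, -5),  |v_rel|² = 26
v_rel×d = (-1)·(-18) − (-5)·(1) = 23
since m = R²·26 − 23²:  R² = (529 + 1135) / 26 = 64
R = √64 = 8  ⇒  r_B = 8 − 2 = 6

rB=6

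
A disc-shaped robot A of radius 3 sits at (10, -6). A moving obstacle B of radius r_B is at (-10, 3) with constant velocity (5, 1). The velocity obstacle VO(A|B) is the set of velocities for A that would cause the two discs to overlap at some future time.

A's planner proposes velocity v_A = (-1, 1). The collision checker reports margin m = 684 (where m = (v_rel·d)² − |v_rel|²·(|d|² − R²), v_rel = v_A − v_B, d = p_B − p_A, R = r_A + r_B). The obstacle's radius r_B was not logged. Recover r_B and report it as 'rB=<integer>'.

m = 684
d = (-20, 9);  v_rel = (-6, 0),  |v_rel|² = 36
v_rel×d = (-6)·(9) − (0)·(-20) = -54
since m = R²·36 − (-54)²:  R² = (2916 + 684) / 36 = 100
R = √100 = 10  ⇒  r_B = 10 − 3 = 7

rB=7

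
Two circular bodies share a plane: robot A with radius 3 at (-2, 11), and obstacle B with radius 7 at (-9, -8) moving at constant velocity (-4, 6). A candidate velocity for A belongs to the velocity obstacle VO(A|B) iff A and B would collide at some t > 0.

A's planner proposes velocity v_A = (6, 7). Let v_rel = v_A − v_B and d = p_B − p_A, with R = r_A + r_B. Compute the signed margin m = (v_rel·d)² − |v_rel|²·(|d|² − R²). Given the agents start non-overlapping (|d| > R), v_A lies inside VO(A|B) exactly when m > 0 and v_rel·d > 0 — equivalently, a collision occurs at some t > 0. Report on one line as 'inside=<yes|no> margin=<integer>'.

d = (-7, -19),  |d|² = 410;  R = 3+7 = 10,  c = 410−10² = 310
v_rel = (10, 1),  |v_rel|² = 101;  v_rel·d = (10)·(-7) + (1)·(-19) = -89
101·t² + 178·t + 310 = 0  ⇒  m = (-89)² − 101·310 = -23389
m = -23389 < 0,  v_rel·d = -89 < 0  ⇒  outside

inside=no margin=-23389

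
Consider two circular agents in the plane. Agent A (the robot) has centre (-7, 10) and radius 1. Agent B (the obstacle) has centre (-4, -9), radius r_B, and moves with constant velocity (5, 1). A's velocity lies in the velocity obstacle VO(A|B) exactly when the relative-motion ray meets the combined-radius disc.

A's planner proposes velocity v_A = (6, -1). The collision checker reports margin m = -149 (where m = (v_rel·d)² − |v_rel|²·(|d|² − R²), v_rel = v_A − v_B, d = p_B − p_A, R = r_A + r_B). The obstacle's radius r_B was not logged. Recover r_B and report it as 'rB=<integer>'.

m = -149
d = (3, -19);  v_rel = (1, -2),  |v_rel|² = 5
v_rel×d = (1)·(-19) − (-2)·(3) = -13
since m = R²·5 − (-13)²:  R² = (169 + -149) / 5 = 4
R = √4 = 2  ⇒  r_B = 2 − 1 = 1

rB=1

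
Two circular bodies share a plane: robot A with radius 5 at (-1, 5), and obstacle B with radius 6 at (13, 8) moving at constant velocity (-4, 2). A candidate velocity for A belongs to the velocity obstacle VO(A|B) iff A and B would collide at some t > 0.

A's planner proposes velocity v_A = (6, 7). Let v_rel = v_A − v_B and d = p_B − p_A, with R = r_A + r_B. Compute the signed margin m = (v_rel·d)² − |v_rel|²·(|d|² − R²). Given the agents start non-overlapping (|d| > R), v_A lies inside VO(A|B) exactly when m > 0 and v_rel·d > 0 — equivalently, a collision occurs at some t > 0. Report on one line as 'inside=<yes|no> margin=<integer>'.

d = (14, 3),  |d|² = 205;  R = 5+6 = 11,  c = 205−11² = 84
v_rel = (10, 5),  |v_rel|² = 125;  v_rel·d = (10)·(14) + (5)·(3) = 155
125·t² − 310·t + 84 = 0  ⇒  m = 155² − 125·84 = 13525
m = 13525 > 0,  v_rel·d = 155 > 0  ⇒  inside

inside=yes margin=13525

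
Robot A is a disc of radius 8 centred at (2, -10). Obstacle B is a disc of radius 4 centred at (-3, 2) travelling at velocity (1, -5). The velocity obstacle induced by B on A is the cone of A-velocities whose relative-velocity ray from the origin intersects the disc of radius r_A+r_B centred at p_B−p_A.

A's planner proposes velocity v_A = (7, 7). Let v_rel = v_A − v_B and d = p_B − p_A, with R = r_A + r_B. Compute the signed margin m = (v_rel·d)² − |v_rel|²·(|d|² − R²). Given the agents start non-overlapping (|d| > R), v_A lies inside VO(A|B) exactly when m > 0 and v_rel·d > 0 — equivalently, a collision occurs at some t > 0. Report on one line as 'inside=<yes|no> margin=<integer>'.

d = (-5, 12),  |d|² = 169;  R = 8+4 = 12,  c = 169−12² = 25
v_rel = (6, 12),  |v_rel|² = 180;  v_rel·d = (6)·(-5) + (12)·(12) = 114
180·t² − 228·t + 25 = 0  ⇒  m = 114² − 180·25 = 8496
m = 8496 > 0,  v_rel·d = 114 > 0  ⇒  inside

inside=yes margin=8496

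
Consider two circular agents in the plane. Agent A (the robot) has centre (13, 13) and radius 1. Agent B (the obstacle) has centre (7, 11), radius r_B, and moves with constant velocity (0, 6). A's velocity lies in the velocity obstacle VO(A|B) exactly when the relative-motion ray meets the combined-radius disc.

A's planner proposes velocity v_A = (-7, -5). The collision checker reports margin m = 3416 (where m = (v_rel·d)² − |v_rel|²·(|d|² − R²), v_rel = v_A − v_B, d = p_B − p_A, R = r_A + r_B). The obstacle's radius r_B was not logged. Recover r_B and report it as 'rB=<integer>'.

m = 3416
d = (-6, -2);  v_rel = (-7, -11),  |v_rel|² = 170
v_rel×d = (-7)·(-2) − (-11)·(-6) = -52
since m = R²·170 − (-52)²:  R² = (2704 + 3416) / 170 = 36
R = √36 = 6  ⇒  r_B = 6 − 1 = 5

rB=5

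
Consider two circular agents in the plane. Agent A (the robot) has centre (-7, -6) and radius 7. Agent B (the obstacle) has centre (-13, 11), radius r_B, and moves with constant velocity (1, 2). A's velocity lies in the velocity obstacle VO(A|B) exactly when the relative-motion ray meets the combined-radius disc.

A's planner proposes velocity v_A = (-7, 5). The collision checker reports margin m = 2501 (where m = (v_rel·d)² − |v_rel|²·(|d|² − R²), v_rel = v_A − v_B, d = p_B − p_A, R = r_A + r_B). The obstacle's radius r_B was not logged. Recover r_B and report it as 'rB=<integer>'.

m = 2501
d = (-6, 17);  v_rel = (-8, 3),  |v_rel|² = 73
v_rel×d = (-8)·(17) − (3)·(-6) = -118
since m = R²·73 − (-118)²:  R² = (13924 + 2501) / 73 = 225
R = √225 = 15  ⇒  r_B = 15 − 7 = 8

rB=8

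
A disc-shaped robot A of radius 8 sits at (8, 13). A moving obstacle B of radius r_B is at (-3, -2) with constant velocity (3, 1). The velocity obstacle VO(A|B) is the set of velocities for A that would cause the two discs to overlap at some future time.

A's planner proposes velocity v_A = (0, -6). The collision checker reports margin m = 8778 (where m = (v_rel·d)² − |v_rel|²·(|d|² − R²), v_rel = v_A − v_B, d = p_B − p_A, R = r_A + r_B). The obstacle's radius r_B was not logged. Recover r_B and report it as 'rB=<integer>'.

m = 8778
d = (-11, -15);  v_rel = (-3, -7),  |v_rel|² = 58
v_rel×d = (-3)·(-15) − (-7)·(-11) = -32
since m = R²·58 − (-32)²:  R² = (1024 + 8778) / 58 = 169
R = √169 = 13  ⇒  r_B = 13 − 8 = 5

rB=5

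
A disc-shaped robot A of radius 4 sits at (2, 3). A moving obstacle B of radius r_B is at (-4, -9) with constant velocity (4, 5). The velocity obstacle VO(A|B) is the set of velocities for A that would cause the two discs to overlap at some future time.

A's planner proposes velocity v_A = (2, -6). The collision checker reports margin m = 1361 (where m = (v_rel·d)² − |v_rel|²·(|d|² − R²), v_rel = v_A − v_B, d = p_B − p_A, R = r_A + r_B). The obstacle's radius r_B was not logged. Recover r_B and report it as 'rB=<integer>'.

m = 1361
d = (-6, -12);  v_rel = (-2, -11),  |v_rel|² = 125
v_rel×d = (-2)·(-12) − (-11)·(-6) = -42
since m = R²·125 − (-42)²:  R² = (1764 + 1361) / 125 = 25
R = √25 = 5  ⇒  r_B = 5 − 4 = 1

rB=1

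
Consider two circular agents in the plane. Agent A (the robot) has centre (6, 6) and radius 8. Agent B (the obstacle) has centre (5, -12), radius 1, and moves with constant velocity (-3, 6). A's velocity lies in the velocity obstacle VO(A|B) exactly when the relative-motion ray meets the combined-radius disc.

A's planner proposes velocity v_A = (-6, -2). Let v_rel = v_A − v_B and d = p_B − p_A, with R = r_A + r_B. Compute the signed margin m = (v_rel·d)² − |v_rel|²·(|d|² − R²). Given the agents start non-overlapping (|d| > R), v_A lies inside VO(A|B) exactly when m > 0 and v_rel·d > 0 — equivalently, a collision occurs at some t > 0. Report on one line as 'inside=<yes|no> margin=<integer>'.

d = (-1, -18),  |d|² = 325;  R = 8+1 = 9,  c = 325−9² = 244
v_rel = (-3, -8),  |v_rel|² = 73;  v_rel·d = (-3)·(-1) + (-8)·(-18) = 147
73·t² − 294·t + 244 = 0  ⇒  m = 147² − 73·244 = 3797
m = 3797 > 0,  v_rel·d = 147 > 0  ⇒  inside

inside=yes margin=3797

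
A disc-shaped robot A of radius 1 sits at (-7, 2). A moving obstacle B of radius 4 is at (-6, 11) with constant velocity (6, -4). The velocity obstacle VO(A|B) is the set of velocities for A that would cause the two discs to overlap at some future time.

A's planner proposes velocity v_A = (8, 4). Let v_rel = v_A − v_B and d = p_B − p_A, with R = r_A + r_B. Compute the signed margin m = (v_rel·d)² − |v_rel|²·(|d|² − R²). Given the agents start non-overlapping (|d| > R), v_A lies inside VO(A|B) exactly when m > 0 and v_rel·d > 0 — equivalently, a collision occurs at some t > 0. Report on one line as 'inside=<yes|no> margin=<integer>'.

d = (1, 9),  |d|² = 82;  R = 1+4 = 5,  c = 82−5² = 57
v_rel = (2, 8),  |v_rel|² = 68;  v_rel·d = (2)·(1) + (8)·(9) = 74
68·t² − 148·t + 57 = 0  ⇒  m = 74² − 68·57 = 1600
m = 1600 > 0,  v_rel·d = 74 > 0  ⇒  inside

inside=yes margin=1600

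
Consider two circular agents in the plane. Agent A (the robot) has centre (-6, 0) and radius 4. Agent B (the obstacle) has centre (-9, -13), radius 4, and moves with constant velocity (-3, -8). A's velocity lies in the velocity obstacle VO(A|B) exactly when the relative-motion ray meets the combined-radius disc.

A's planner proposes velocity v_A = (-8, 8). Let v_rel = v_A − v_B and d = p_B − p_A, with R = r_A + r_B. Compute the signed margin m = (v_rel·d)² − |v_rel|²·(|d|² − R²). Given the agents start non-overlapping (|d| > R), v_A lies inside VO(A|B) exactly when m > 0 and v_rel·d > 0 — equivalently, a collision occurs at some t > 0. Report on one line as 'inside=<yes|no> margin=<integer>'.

d = (-3, -13),  |d|² = 178;  R = 4+4 = 8,  c = 178−8² = 114
v_rel = (-5, 16),  |v_rel|² = 281;  v_rel·d = (-5)·(-3) + (16)·(-13) = -193
281·t² + 386·t + 114 = 0  ⇒  m = (-193)² − 281·114 = 5215
m = 5215 > 0,  v_rel·d = -193 < 0  ⇒  outside

inside=no margin=5215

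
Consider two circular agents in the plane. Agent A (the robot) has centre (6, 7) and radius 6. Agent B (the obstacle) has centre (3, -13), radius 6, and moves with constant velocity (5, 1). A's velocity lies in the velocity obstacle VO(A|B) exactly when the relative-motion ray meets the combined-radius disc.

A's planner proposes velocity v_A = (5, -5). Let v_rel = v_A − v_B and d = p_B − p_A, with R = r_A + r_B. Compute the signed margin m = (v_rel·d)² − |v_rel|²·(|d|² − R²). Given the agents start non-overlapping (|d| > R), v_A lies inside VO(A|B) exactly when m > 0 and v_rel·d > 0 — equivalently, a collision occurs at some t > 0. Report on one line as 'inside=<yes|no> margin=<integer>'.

d = (-3, -20),  |d|² = 409;  R = 6+6 = 12,  c = 409−12² = 265
v_rel = (0, -6),  |v_rel|² = 36;  v_rel·d = (0)·(-3) + (-6)·(-20) = 120
36·t² − 240·t + 265 = 0  ⇒  m = 120² − 36·265 = 4860
m = 4860 > 0,  v_rel·d = 120 > 0  ⇒  inside

inside=yes margin=4860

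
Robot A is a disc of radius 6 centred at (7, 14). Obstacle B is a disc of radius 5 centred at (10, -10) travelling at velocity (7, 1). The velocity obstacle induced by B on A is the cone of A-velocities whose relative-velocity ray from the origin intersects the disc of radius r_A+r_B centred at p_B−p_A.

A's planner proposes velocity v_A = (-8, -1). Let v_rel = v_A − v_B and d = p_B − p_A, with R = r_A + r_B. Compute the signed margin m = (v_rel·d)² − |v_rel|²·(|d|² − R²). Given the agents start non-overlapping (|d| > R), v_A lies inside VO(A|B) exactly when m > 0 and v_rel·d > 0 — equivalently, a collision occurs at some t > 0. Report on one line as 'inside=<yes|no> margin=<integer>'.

d = (3, -24),  |d|² = 585;  R = 6+5 = 11,  c = 585−11² = 464
v_rel = (-15, -2),  |v_rel|² = 229;  v_rel·d = (-15)·(3) + (-2)·(-24) = 3
229·t² − 6·t + 464 = 0  ⇒  m = 3² − 229·464 = -106247
m = -106247 < 0,  v_rel·d = 3 > 0  ⇒  outside

inside=no margin=-106247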